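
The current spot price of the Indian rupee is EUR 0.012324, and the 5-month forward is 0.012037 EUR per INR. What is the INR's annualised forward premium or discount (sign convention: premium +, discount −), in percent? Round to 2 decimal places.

-5.59%

T = 5/12 years.
(F − S)/S = (0.012037 − 0.012324)/0.012324 = -0.0232879.
×(1/T) gives -5.59% p.a.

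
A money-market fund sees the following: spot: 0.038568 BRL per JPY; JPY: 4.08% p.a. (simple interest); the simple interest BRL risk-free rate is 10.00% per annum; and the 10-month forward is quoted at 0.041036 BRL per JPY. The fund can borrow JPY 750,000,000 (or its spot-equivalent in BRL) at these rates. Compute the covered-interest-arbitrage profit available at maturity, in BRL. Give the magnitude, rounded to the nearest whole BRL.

BRL 486,918

T = 10/12 years.
Route A — deposit JPY, sell forward: 750,000,000 × 1.034000 × 0.041036 = BRL 31,823,418.00.
Route B — convert at spot, deposit BRL: 750,000,000 × 0.038568 × 1.0833333333 = BRL 31,336,500.00.
The quoted forward overvalues JPY, so borrow BRL, buy JPY at spot, deposit the JPY at 4.08%, and sell the proceeds forward at 0.041036.
Profit = 31,823,418.00 − 31,336,500.00 = BRL 486,918.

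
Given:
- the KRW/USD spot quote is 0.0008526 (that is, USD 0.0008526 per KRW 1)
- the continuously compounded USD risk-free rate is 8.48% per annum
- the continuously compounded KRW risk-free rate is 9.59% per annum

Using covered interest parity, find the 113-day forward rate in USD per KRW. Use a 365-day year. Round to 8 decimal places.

T = 113/365 years.
USD growth factor: e^(0.0848×113/365) = 1.0266008.
Growth of 1 KRW over T: e^(0.0959×113/365) = 1.0301347.
So F = 0.0008526 × 1.0266008 / 1.0301347 = 0.0008496751 (USD/KRW).

0.00084968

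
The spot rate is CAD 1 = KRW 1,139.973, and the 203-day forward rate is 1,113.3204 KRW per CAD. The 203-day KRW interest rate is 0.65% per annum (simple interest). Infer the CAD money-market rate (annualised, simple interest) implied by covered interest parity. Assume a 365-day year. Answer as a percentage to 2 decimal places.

T = 203/365 years.
F/S = 1113.3204/1139.973 = 0.9766200 = (growth of KRW) / (growth of CAD).
KRW growth factor: 1 + 0.0065×203/365 = 1.0036151.
Hence g_CAD = 1.0276414.
r = (1.0276414 − 1)/(203/365) = 0.049700 → 4.97%.

4.97%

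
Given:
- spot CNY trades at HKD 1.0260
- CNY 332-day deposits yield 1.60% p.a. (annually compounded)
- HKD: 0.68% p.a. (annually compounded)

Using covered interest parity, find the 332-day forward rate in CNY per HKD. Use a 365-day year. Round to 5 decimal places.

0.98276

T = 332/365 years.
HKD accumulates by (1 + 0.0068)^(332/365) = 1.0061833.
CNY growth factor: (1 + 0.0160)^(332/365) = 1.014543.
Forward (HKD per CNY) = 1.026 × 1.0061833 / 1.014543 = 1.017546.
Invert for CNY per HKD: 1 / 1.017546 = 0.98276.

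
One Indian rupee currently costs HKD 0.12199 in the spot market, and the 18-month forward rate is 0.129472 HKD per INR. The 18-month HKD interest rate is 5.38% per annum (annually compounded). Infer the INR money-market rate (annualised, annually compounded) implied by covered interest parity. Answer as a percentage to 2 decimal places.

T = 18/12 years.
CIP gives F = S · g_HKD/g_INR, so g_HKD/g_INR = 0.129472/0.12199 = 1.0613329.
HKD growth factor: (1 + 0.0538)^(18/12) = 1.0817759.
That pins the INR growth at 1.0192616.
Annualise: 1.0192616^(12/18) − 1 = 0.012800 = 1.28%.

1.28%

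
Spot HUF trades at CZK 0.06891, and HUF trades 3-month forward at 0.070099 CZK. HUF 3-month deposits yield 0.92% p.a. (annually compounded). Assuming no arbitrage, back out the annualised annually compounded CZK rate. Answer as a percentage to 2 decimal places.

T = 3/12 years.
F/S = 0.070099/0.06891 = 1.0172544 = (growth of CZK) / (growth of HUF).
The HUF side grows by (1 + 0.0092)^(3/12) = 1.0022921.
That pins the CZK growth at 1.019586.
Annualise: 1.019586^(12/3) − 1 = 0.080676 = 8.07%.

8.07%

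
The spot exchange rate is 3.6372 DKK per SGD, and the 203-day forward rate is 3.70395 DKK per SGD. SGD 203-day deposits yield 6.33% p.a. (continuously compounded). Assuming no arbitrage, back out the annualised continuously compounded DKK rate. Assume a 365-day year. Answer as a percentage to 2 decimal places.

9.60%

T = 203/365 years.
By CIP, F/S equals the DKK-to-SGD growth ratio: 3.70395/3.6372 = 1.0183520.
SGD growth factor: e^(0.0633×203/365) = 1.0358322.
So the DKK growth factor = 1.0548418.
r = ln(1.0548418)/(203/365) = 0.095998 → 9.60%.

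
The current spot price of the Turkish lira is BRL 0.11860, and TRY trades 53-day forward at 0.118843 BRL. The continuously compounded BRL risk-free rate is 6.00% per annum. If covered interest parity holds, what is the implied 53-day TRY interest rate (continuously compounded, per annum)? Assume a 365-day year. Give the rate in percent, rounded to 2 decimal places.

T = 53/365 years.
F/S = 0.118843/0.1186 = 1.0020489 = (growth of BRL) / (growth of TRY).
BRL growth factor: e^(0.0600×53/365) = 1.0087504.
Hence g_TRY = 1.0066878.
Take logs: ln 1.0066878 / (53/365) = 0.045904, so 4.59%.

4.59%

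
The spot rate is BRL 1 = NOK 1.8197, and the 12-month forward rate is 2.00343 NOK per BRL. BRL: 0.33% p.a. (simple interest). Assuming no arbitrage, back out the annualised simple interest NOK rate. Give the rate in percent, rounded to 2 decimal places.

10.46%

T = 1 year.
F/S = 2.00343/1.8197 = 1.1009672 = (growth of NOK) / (growth of BRL).
The BRL side grows by 1 + 0.0033×1 = 1.003300.
Hence g_NOK = 1.1046004.
r = (1.1046004 − 1)/1 = 0.104600 → 10.46%.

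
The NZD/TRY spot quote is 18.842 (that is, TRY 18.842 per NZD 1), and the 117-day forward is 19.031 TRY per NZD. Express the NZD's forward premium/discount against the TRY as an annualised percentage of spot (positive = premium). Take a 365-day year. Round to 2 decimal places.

+3.13%

T = 117/365 years.
NZD trades forward at +1.00308% vs spot over the period.
×(1/T) gives 3.13% p.a.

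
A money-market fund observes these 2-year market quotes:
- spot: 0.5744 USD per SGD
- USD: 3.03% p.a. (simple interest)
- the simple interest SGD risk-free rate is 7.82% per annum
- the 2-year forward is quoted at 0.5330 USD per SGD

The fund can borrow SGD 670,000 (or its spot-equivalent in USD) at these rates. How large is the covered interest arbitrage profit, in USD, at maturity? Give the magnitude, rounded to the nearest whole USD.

USD 4,792

T = 2 years.
Invest the SGD and cover forward: 670,000 × 1.156400 × 0.5330 = USD 412,962.00.
Convert at spot and invest in USD: 670,000 × 0.5744 × 1.060600 = USD 408,169.79.
The quoted forward overvalues SGD, so borrow USD, buy SGD at spot, deposit the SGD at 7.82%, and sell the proceeds forward at 0.5330.
Profit = 412,962.00 − 408,169.79 = USD 4,792.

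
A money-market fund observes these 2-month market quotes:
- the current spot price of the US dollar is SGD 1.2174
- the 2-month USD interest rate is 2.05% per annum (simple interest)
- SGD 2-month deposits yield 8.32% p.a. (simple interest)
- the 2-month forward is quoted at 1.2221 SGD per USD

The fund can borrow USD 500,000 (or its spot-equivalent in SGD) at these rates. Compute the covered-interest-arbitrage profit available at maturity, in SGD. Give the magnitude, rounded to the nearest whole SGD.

T = 2/12 years.
Route A — deposit USD, sell forward: 500,000 × 1.00341667 × 1.2221 = SGD 613,137.76.
Route B — convert at spot, deposit SGD: 500,000 × 1.2174 × 1.01386667 = SGD 617,140.64.
The quoted forward undervalues USD, so borrow USD, convert to SGD at spot, deposit the SGD at 8.32%, and buy USD forward at 1.2221 to cover the loan.
Profit = 617,140.64 − 613,137.76 = SGD 4,003.

SGD 4,003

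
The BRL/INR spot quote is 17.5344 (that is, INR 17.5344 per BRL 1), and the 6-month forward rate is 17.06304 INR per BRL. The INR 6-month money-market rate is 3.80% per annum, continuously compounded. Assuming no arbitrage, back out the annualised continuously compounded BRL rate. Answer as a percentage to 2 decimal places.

9.25%

T = 6/12 years.
By CIP, F/S equals the INR-to-BRL growth ratio: 17.06304/17.5344 = 0.9731180.
INR growth factor: e^(0.0380×6/12) = 1.0191816.
Hence g_BRL = 1.0473361.
Take logs: ln 1.0473361 / (6/12) = 0.092500, so 9.25%.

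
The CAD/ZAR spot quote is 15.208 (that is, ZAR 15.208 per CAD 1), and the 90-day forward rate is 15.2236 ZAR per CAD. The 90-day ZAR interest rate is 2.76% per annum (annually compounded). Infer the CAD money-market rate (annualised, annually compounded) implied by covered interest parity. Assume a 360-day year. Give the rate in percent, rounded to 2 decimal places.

2.34%

T = 90/360 years.
CIP gives F = S · g_ZAR/g_CAD, so g_ZAR/g_CAD = 15.2236/15.208 = 1.0010258.
ZAR growth factor: (1 + 0.0276)^(90/360) = 1.0068297.
Hence g_CAD = 1.005798.
Annualise: 1.005798^(360/90) − 1 = 0.023394 = 2.34%.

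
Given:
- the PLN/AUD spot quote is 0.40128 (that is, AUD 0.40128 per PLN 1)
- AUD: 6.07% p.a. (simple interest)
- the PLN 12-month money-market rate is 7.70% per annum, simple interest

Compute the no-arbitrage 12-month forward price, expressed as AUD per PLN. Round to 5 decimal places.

T = 1 year.
AUD growth factor: 1 + 0.0607×1 = 1.060700.
PLN growth factor: 1 + 0.0770×1 = 1.077000.
CIP: F = S · (grow AUD)/(grow PLN) = 0.40128 × 1.060700/1.077000 = 0.3952068 AUD per PLN.

0.39521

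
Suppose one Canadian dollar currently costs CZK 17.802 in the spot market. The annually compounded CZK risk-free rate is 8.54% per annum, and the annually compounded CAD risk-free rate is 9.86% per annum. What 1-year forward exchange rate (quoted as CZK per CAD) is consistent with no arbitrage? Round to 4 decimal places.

17.5881

T = 1 year.
CZK accumulates by (1 + 0.0854)^1 = 1.085400.
CAD accumulates by (1 + 0.0986)^1 = 1.098600.
Forward (CZK per CAD) = 17.802 × 1.085400 / 1.098600 = 17.588104.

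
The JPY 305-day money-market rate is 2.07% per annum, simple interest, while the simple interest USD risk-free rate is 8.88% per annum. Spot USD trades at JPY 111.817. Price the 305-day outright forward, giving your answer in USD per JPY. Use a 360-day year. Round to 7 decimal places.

T = 305/360 years.
JPY accumulates by 1 + 0.0207×305/360 = 1.0175375.
Growth of 1 USD over T: 1 + 0.0888×305/360 = 1.0752333.
CIP: F = S · (grow JPY)/(grow USD) = 111.817 × 1.0175375/1.0752333 = 105.8170 JPY per USD.
Quoted the other way: 1/105.8170 = 0.0094503 USD per JPY.

0.0094503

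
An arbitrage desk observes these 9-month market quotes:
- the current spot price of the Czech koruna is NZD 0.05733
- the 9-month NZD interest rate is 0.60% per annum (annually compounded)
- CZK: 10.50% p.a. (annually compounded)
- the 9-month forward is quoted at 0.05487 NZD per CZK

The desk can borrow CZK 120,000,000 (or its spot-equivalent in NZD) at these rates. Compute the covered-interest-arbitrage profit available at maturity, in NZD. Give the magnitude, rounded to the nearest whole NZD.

NZD 185,862

T = 9/12 years.
Invest the CZK and cover forward: 120,000,000 × 1.077759125 × 0.05487 = NZD 7,096,397.18.
Convert at spot and invest in NZD: 120,000,000 × 0.05733 × 1.004496633 = NZD 6,910,535.04.
The quoted forward overvalues CZK, so borrow NZD, buy CZK at spot, deposit the CZK at 10.50%, and sell the proceeds forward at 0.05487.
The gap between the two covered legs is NZD 185,862.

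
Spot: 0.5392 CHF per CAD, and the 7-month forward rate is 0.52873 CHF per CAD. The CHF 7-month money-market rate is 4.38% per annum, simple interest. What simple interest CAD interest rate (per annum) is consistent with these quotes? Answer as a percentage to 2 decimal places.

7.86%

T = 7/12 years.
By CIP, F/S equals the CHF-to-CAD growth ratio: 0.52873/0.5392 = 0.9805823.
CHF growth factor: 1 + 0.0438×7/12 = 1.025550.
So the CAD growth factor = 1.0458582.
r = (1.0458582 − 1)/(7/12) = 0.078614 → 7.86%.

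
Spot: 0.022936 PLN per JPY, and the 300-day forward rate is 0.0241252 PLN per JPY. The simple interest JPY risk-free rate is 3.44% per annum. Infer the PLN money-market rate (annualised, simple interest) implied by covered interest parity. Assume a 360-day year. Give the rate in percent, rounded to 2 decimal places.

T = 300/360 years.
F/S = 0.0241252/0.022936 = 1.0518486 = (growth of PLN) / (growth of JPY).
JPY growth factor: 1 + 0.0344×300/360 = 1.0286667.
That pins the PLN growth at 1.0820016.
r = (1.0820016 − 1)/(300/360) = 0.098402 → 9.84%.

9.84%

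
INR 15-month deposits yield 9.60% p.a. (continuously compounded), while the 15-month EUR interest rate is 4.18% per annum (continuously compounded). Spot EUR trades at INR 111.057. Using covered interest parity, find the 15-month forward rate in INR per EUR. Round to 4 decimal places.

T = 15/12 years.
INR growth factor: e^(0.0960×15/12) = 1.127496852.
Growth of 1 EUR over T: e^(0.0418×15/12) = 1.053639119.
CIP: F = S · (grow INR)/(grow EUR) = 111.057 × 1.127496852/1.053639119 = 118.841846 INR per EUR.

118.8418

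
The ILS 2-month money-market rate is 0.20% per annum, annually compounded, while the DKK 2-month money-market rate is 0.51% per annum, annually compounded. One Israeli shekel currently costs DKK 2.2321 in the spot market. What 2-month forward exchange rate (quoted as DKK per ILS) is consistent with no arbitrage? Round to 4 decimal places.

T = 2/12 years.
DKK accumulates by (1 + 0.0051)^(2/12) = 1.0008482.
ILS growth factor: (1 + 0.0020)^(2/12) = 1.0003331.
CIP: F = S · (grow DKK)/(grow ILS) = 2.2321 × 1.0008482/1.0003331 = 2.233249 DKK per ILS.

2.2332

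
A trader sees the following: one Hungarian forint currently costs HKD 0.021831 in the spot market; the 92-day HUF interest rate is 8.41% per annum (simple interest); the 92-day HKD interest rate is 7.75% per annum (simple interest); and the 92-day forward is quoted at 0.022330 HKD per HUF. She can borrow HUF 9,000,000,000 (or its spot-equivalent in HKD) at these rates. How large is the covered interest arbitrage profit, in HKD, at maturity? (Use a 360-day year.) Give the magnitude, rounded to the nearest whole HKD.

T = 92/360 years.
Invest the HUF and cover forward: 9,000,000,000 × 1.02149222222 × 0.022330 = HKD 205,289,291.90.
Convert at spot and invest in HKD: 9,000,000,000 × 0.021831 × 1.01980555556 = HKD 200,370,375.75.
The quoted forward overvalues HUF, so borrow HKD, buy HUF at spot, deposit the HUF at 8.41%, and sell the proceeds forward at 0.022330.
Arbitrage profit = |205,289,291.90 − 200,370,375.75| = HKD 4,918,916.

HKD 4,918,916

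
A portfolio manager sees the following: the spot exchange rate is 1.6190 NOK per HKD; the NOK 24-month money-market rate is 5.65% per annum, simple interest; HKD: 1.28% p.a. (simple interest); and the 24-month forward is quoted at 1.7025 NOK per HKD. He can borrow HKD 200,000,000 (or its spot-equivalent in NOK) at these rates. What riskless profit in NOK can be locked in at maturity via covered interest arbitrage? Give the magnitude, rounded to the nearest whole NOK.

T = 2 years.
Keep in HKD, deliver into the forward: 200,000,000·1.025600·1.7025 = NOK 349,216,800.00.
Swap to NOK now, deposit: 200,000,000·1.6190·1.113000 = NOK 360,389,400.00.
The quoted forward undervalues HKD, so borrow HKD, convert to NOK at spot, deposit the NOK at 5.65%, and buy HKD forward at 1.7025 to cover the loan.
Arbitrage profit = |349,216,800.00 − 360,389,400.00| = NOK 11,172,600.

NOK 11,172,600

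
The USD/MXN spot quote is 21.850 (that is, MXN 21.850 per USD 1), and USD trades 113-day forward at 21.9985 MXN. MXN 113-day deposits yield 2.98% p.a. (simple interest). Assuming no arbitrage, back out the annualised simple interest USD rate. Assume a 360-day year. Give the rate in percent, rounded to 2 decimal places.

T = 113/360 years.
F/S = 21.9985/21.85 = 1.0067963 = (growth of MXN) / (growth of USD).
MXN growth factor: 1 + 0.0298×113/360 = 1.0093539.
So the USD growth factor = 1.0025403.
r = (1.0025403 − 1)/(113/360) = 0.008093 → 0.81%.

0.81%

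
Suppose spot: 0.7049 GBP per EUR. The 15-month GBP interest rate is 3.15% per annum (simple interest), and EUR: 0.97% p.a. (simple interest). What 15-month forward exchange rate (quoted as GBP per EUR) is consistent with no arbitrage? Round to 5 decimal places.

0.72388

T = 15/12 years.
GBP accumulates by 1 + 0.0315×15/12 = 1.039375.
Growth of 1 EUR over T: 1 + 0.0097×15/12 = 1.012125.
Forward (GBP per EUR) = 0.7049 × 1.039375 / 1.012125 = 0.7238784.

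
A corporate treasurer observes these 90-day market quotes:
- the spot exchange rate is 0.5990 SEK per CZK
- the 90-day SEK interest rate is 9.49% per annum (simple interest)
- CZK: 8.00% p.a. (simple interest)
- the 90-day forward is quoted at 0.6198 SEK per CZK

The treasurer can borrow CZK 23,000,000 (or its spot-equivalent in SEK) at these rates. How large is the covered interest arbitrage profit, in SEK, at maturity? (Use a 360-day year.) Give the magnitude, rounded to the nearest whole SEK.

SEK 436,649

T = 90/360 years.
Invest the CZK and cover forward: 23,000,000 × 1.020000 × 0.6198 = SEK 14,540,508.00.
Convert at spot and invest in SEK: 23,000,000 × 0.5990 × 1.023725 = SEK 14,103,859.33.
The quoted forward overvalues CZK, so borrow SEK, buy CZK at spot, deposit the CZK at 8.00%, and sell the proceeds forward at 0.6198.
Profit = 14,540,508.00 − 14,103,859.33 = SEK 436,649.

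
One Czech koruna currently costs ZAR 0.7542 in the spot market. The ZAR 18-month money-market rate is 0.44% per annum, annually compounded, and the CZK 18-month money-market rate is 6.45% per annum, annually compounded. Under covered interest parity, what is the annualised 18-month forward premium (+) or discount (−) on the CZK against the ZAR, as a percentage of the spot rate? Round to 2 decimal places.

T = 18/12 years.
F = S · g_ZAR/g_CZK = 0.7542 × 1.0066073/1.0982937 = 0.6912388.
(F − S)/S ÷ T = (0.6912388 − 0.7542)/0.7542/(18/12) = -0.055654 → -5.57%.

-5.57%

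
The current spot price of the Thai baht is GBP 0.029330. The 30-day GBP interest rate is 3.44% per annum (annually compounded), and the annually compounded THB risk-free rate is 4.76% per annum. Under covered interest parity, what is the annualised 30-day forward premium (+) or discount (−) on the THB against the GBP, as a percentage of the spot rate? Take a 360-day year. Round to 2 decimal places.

-1.27%

T = 30/360 years.
No-arbitrage forward: 0.02933 × 1.0028224 / 1.0038827 = 0.029299022 GBP/THB.
(F − S)/S ÷ T = (0.029299022 − 0.02933)/0.02933/(30/360) = -0.012674 → -1.27%.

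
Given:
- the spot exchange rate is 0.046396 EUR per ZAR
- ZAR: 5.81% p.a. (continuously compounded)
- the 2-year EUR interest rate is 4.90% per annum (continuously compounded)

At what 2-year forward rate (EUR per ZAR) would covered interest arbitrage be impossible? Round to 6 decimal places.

T = 2 years.
EUR accumulates by e^(0.0490×2) = 1.1029628.
ZAR growth factor: e^(0.0581×2) = 1.1232205.
CIP: F = S · (grow EUR)/(grow ZAR) = 0.046396 × 1.1029628/1.1232205 = 0.04555923 EUR per ZAR.

0.045559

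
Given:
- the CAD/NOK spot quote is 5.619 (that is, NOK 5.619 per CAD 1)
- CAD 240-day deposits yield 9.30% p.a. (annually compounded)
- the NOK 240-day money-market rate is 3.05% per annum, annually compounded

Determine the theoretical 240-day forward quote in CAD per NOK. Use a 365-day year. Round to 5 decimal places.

T = 240/365 years.
NOK growth factor: (1 + 0.0305)^(240/365) = 1.0199515.
Growth of 1 CAD over T: (1 + 0.0930)^(240/365) = 1.0602153.
CIP: F = S · (grow NOK)/(grow CAD) = 5.619 × 1.0199515/1.0602153 = 5.405607 NOK per CAD.
Quoted the other way: 1/5.405607 = 0.18499 CAD per NOK.

0.18499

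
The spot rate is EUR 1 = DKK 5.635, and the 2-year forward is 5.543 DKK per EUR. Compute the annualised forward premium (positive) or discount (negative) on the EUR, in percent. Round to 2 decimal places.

T = 2 years.
(F − S)/S = (5.543 − 5.635)/5.635 = -0.0163265.
×(1/T) gives -0.82% p.a.

-0.82%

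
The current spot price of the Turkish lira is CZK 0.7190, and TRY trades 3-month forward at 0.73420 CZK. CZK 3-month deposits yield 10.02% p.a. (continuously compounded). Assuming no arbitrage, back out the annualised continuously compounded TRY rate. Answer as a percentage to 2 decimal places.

1.65%

T = 3/12 years.
By CIP, F/S equals the CZK-to-TRY growth ratio: 0.7342/0.719 = 1.0211405.
CZK growth factor: e^(0.1002×3/12) = 1.0253664.
Hence g_TRY = 1.0041384.
Take logs: ln 1.0041384 / (3/12) = 0.016519, so 1.65%.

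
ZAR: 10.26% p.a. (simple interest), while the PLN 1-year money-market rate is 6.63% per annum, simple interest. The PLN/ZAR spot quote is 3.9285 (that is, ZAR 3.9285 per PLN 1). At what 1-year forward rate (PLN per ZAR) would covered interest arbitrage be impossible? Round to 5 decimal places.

0.24617

T = 1 year.
ZAR accumulates by 1 + 0.1026×1 = 1.102600.
PLN growth factor: 1 + 0.0663×1 = 1.066300.
Forward (ZAR per PLN) = 3.9285 × 1.102600 / 1.066300 = 4.062238.
Invert for PLN per ZAR: 1 / 4.062238 = 0.24617.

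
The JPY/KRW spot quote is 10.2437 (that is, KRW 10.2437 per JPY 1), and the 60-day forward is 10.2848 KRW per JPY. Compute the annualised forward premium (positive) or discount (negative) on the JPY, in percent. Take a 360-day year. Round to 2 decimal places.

+2.41%

T = 60/360 years.
JPY trades forward at +0.40122% vs spot over the period.
Per annum: 0.0040122 / (60/360) = 0.024073 = 2.41%.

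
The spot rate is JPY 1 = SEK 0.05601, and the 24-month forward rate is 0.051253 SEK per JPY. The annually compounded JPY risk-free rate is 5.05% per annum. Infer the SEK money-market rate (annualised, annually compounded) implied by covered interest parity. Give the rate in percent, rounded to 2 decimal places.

0.49%

T = 2 years.
CIP gives F = S · g_SEK/g_JPY, so g_SEK/g_JPY = 0.051253/0.05601 = 0.9150687.
JPY growth factor: (1 + 0.0505)^2 = 1.1035503.
That pins the SEK growth at 1.0098243.
Annualise: 1.0098243^(1/2) − 1 = 0.004900 = 0.49%.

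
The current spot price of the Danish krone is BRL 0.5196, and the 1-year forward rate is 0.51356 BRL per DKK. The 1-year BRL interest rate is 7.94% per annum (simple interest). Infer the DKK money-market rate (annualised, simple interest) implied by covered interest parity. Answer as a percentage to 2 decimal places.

T = 1 year.
CIP gives F = S · g_BRL/g_DKK, so g_BRL/g_DKK = 0.51356/0.5196 = 0.9883757.
BRL growth factor: 1 + 0.0794×1 = 1.079400.
So the DKK growth factor = 1.0920948.
(1.0920948 − 1)/T = 0.092095, i.e. 9.21%.

9.21%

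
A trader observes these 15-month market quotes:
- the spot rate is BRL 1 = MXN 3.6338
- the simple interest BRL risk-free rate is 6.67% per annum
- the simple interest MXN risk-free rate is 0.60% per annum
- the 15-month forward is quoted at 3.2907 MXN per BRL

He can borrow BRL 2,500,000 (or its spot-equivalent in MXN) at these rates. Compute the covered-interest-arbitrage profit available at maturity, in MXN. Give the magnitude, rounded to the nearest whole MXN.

T = 15/12 years.
Route A — deposit BRL, sell forward: 2,500,000 × 1.083375 × 3.2907 = MXN 8,912,655.28.
Route B — convert at spot, deposit MXN: 2,500,000 × 3.6338 × 1.007500 = MXN 9,152,633.75.
The quoted forward undervalues BRL, so borrow BRL, convert to MXN at spot, deposit the MXN at 0.60%, and buy BRL forward at 3.2907 to cover the loan.
Arbitrage profit = |8,912,655.28 − 9,152,633.75| = MXN 239,978.

MXN 239,978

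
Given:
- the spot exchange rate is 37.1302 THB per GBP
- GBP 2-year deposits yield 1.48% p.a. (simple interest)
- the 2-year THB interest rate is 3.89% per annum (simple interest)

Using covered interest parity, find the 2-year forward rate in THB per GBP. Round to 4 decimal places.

38.8684

T = 2 years.
Growth of 1 THB over T: 1 + 0.0389×2 = 1.077800.
Growth of 1 GBP over T: 1 + 0.0148×2 = 1.029600.
CIP: F = S · (grow THB)/(grow GBP) = 37.1302 × 1.077800/1.029600 = 38.868424 THB per GBP.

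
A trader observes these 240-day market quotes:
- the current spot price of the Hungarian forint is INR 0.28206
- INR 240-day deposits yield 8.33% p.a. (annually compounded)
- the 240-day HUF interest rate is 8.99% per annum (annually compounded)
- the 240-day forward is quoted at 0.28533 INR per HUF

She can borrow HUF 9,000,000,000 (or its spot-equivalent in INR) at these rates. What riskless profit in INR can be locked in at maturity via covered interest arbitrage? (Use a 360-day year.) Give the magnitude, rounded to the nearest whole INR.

INR 42,033,014

T = 240/360 years.
Route A — deposit HUF, sell forward: 9,000,000,000 × 1.059069436659 × 0.28533 = INR 2,719,658,541.26.
Route B — convert at spot, deposit INR: 9,000,000,000 × 0.28206 × 1.054789574917 = INR 2,677,625,527.51.
The quoted forward overvalues HUF, so borrow INR, buy HUF at spot, deposit the HUF at 8.99%, and sell the proceeds forward at 0.28533.
The gap between the two covered legs is INR 42,033,014.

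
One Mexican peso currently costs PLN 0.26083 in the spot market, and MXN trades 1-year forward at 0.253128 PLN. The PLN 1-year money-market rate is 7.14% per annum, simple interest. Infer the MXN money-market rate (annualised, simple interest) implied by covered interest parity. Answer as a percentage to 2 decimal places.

T = 1 year.
By CIP, F/S equals the PLN-to-MXN growth ratio: 0.253128/0.26083 = 0.9704712.
PLN growth factor: 1 + 0.0714×1 = 1.071400.
So the MXN growth factor = 1.1039998.
(1.1039998 − 1)/T = 0.104000, i.e. 10.40%.

10.40%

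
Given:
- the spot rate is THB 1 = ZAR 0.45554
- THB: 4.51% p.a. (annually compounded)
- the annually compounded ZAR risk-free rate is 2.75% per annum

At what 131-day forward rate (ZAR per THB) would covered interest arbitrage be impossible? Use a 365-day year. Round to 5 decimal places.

0.45277

T = 131/365 years.
Growth of 1 ZAR over T: (1 + 0.0275)^(131/365) = 1.0097841.
THB growth factor: (1 + 0.0451)^(131/365) = 1.0159582.
So F = 0.45554 × 1.0097841 / 1.0159582 = 0.4527716 (ZAR/THB).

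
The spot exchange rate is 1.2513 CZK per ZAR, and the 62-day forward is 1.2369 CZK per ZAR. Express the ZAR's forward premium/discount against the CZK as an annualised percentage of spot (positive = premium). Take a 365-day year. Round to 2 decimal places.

-6.77%

T = 62/365 years.
Period premium: (1.2369 − 1.2513)/1.2513 = -0.0115080.
×(1/T) gives -6.77% p.a.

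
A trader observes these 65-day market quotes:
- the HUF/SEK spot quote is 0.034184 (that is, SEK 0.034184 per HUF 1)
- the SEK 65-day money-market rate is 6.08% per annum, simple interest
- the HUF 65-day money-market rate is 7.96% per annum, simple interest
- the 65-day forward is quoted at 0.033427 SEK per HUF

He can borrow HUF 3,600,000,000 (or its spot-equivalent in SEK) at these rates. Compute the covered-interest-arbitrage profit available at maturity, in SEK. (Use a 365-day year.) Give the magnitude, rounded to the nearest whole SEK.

SEK 2,351,824

T = 65/365 years.
Invest the HUF and cover forward: 3,600,000,000 × 1.01417534247 × 0.033427 = SEK 122,043,021.02.
Convert at spot and invest in SEK: 3,600,000,000 × 0.034184 × 1.01082739726 = SEK 124,394,845.49.
The quoted forward undervalues HUF, so borrow HUF, convert to SEK at spot, deposit the SEK at 6.08%, and buy HUF forward at 0.033427 to cover the loan.
The gap between the two covered legs is SEK 2,351,824.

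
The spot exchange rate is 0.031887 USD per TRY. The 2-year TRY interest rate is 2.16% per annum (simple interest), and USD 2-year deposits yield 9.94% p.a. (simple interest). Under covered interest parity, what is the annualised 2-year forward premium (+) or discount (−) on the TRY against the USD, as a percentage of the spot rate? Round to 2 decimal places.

+7.46%

T = 2 years.
No-arbitrage forward: 0.031887 × 1.198800 / 1.043200 = 0.036643151 USD/TRY.
Annualised premium = (F − S)/S × (1/T) = (0.036643151 − 0.031887)/0.031887 ÷ 2 = 7.46%.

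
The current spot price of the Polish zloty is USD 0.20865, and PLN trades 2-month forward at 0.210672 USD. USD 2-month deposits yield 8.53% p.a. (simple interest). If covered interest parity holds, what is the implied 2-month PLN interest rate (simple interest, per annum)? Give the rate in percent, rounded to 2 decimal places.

2.69%

T = 2/12 years.
CIP gives F = S · g_USD/g_PLN, so g_USD/g_PLN = 0.210672/0.20865 = 1.0096909.
USD growth factor: 1 + 0.0853×2/12 = 1.0142167.
That pins the PLN growth at 1.0044824.
(1.0044824 − 1)/T = 0.026894, i.e. 2.69%.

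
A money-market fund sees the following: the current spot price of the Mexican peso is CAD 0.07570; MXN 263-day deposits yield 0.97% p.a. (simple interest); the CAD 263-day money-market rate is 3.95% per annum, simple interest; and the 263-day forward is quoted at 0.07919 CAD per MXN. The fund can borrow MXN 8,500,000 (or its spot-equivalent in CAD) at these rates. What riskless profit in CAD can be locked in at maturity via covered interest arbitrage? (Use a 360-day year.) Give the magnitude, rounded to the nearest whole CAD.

T = 263/360 years.
Route A — deposit MXN, sell forward: 8,500,000 × 1.00708639 × 0.07919 = CAD 677,884.96.
Route B — convert at spot, deposit CAD: 8,500,000 × 0.07570 × 1.02885694 = CAD 662,018.00.
The quoted forward overvalues MXN, so borrow CAD, buy MXN at spot, deposit the MXN at 0.97%, and sell the proceeds forward at 0.07919.
The gap between the two covered legs is CAD 15,867.

CAD 15,867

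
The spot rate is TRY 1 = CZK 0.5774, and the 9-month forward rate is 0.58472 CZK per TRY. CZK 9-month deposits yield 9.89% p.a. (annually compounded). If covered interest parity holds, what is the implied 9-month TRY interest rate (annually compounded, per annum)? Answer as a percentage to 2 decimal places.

T = 9/12 years.
F/S = 0.58472/0.5774 = 1.0126775 = (growth of CZK) / (growth of TRY).
The CZK side grows by (1 + 0.0989)^(9/12) = 1.0732938.
Hence g_TRY = 1.0598575.
Annualise: 1.0598575^(12/9) − 1 = 0.080596 = 8.06%.

8.06%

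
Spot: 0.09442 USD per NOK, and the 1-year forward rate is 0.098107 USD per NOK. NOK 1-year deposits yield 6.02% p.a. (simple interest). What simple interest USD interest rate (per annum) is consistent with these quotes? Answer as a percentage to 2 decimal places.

10.16%

T = 1 year.
CIP gives F = S · g_USD/g_NOK, so g_USD/g_NOK = 0.098107/0.09442 = 1.0390489.
NOK growth factor: 1 + 0.0602×1 = 1.060200.
That pins the USD growth at 1.1015996.
r = (1.1015996 − 1)/1 = 0.101600 → 10.16%.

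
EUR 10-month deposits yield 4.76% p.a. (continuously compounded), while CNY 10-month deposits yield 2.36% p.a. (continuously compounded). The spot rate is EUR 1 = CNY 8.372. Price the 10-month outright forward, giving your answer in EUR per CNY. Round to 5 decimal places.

T = 10/12 years.
CNY growth factor: e^(0.0236×10/12) = 1.0198613.
EUR growth factor: e^(0.0476×10/12) = 1.0404639.
CIP: F = S · (grow CNY)/(grow EUR) = 8.372 × 1.0198613/1.0404639 = 8.206223 CNY per EUR.
Invert for EUR per CNY: 1 / 8.206223 = 0.12186.

0.12186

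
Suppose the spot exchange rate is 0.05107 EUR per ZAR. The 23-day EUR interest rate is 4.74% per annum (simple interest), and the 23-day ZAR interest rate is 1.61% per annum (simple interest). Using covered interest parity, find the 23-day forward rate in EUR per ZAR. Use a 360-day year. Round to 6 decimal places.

T = 23/360 years.
EUR growth factor: 1 + 0.0474×23/360 = 1.0030283.
ZAR accumulates by 1 + 0.0161×23/360 = 1.0010286.
CIP: F = S · (grow EUR)/(grow ZAR) = 0.05107 × 1.0030283/1.0010286 = 0.05117202 EUR per ZAR.

0.051172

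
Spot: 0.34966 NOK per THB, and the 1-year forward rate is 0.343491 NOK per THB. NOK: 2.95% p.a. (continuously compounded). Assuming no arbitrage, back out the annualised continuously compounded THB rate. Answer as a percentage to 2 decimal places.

T = 1 year.
CIP gives F = S · g_NOK/g_THB, so g_NOK/g_THB = 0.343491/0.34966 = 0.9823571.
The NOK side grows by e^(0.0295×1) = 1.0299394.
So the THB growth factor = 1.0484369.
r = ln(1.0484369)/1 = 0.047300 → 4.73%.

4.73%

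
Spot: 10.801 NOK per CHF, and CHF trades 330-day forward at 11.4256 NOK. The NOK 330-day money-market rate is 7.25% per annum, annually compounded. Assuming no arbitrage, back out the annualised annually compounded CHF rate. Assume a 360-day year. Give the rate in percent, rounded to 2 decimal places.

T = 330/360 years.
By CIP, F/S equals the NOK-to-CHF growth ratio: 11.4256/10.801 = 1.0578280.
The NOK side grows by (1 + 0.0725)^(330/360) = 1.0662626.
That pins the CHF growth at 1.0079735.
r = 1.0079735^(360/330) − 1 = 0.008702 → 0.87%.

0.87%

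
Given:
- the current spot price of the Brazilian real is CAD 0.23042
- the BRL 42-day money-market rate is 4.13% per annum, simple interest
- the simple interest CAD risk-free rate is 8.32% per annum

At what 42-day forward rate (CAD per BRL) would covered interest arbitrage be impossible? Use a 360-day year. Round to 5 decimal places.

0.23154

T = 42/360 years.
Growth of 1 CAD over T: 1 + 0.0832×42/360 = 1.0097067.
Growth of 1 BRL over T: 1 + 0.0413×42/360 = 1.0048183.
Forward (CAD per BRL) = 0.23042 × 1.0097067 / 1.0048183 = 0.2315410.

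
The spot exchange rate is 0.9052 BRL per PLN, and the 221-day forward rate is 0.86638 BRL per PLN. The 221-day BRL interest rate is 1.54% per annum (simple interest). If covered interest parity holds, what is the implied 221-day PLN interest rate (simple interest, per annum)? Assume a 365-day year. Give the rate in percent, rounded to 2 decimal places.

9.01%

T = 221/365 years.
CIP gives F = S · g_BRL/g_PLN, so g_BRL/g_PLN = 0.86638/0.9052 = 0.9571144.
The BRL side grows by 1 + 0.0154×221/365 = 1.0093244.
So the PLN growth factor = 1.0545494.
(1.0545494 − 1)/T = 0.090093, i.e. 9.01%.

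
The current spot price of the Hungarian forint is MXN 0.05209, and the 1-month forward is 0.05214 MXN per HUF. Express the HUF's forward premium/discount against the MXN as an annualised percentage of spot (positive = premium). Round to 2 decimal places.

+1.15%

T = 1/12 years.
Period premium: (0.05214 − 0.05209)/0.05209 = 0.0009599.
Annualise by dividing by T: 0.0009599 / (1/12) = 0.011519 → 1.15%.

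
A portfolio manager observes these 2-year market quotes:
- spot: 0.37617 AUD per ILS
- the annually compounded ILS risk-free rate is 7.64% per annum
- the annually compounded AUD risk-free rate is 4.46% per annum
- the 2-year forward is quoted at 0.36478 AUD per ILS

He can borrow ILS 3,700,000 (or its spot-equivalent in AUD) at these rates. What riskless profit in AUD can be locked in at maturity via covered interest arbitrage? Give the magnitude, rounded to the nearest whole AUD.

T = 2 years.
Route A — deposit ILS, sell forward: 3,700,000 × 1.15863696 × 0.36478 = AUD 1,563,796.08.
Route B — convert at spot, deposit AUD: 3,700,000 × 0.37617 × 1.09118916 = AUD 1,518,748.72.
The quoted forward overvalues ILS, so borrow AUD, buy ILS at spot, deposit the ILS at 7.64%, and sell the proceeds forward at 0.36478.
Profit = 1,563,796.08 − 1,518,748.72 = AUD 45,047.

AUD 45,047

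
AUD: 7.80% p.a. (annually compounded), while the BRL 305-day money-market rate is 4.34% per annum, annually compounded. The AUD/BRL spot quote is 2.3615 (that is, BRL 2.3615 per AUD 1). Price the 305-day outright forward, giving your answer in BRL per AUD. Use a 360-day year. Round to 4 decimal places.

T = 305/360 years.
BRL growth factor: (1 + 0.0434)^(305/360) = 1.0366495.
Growth of 1 AUD over T: (1 + 0.0780)^(305/360) = 1.0657009.
So F = 2.3615 × 1.0366495 / 1.0657009 = 2.297125 (BRL/AUD).

2.2971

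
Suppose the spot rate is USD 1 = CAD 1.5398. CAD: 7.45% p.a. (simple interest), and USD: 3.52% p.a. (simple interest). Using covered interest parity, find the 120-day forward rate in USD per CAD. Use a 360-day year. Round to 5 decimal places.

0.64113

T = 120/360 years.
CAD accumulates by 1 + 0.0745×120/360 = 1.0248333.
USD growth factor: 1 + 0.0352×120/360 = 1.0117333.
CIP: F = S · (grow CAD)/(grow USD) = 1.5398 × 1.0248333/1.0117333 = 1.559737 CAD per USD.
Quoted the other way: 1/1.559737 = 0.64113 USD per CAD.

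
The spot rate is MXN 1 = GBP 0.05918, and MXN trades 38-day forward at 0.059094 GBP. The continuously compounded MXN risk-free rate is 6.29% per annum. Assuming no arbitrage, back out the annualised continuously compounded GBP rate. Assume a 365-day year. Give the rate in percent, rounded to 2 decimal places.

T = 38/365 years.
By CIP, F/S equals the GBP-to-MXN growth ratio: 0.059094/0.05918 = 0.9985468.
The MXN side grows by e^(0.0629×38/365) = 1.006570.
Hence g_GBP = 1.0051073.
Take logs: ln 1.0051073 / (38/365) = 0.048932, so 4.89%.

4.89%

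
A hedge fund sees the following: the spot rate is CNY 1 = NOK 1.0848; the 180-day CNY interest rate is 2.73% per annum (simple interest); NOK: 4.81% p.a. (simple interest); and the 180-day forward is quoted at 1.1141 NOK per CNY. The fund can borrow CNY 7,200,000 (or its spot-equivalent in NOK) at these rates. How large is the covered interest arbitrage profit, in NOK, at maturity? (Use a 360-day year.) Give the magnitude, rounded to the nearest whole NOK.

NOK 132,610

T = 180/360 years.
Keep in CNY, deliver into the forward: 7,200,000·1.013650·1.1141 = NOK 8,131,013.75.
Swap to NOK now, deposit: 7,200,000·1.0848·1.024050 = NOK 7,998,403.97.
The quoted forward overvalues CNY, so borrow NOK, buy CNY at spot, deposit the CNY at 2.73%, and sell the proceeds forward at 1.1141.
Arbitrage profit = |8,131,013.75 − 7,998,403.97| = NOK 132,610.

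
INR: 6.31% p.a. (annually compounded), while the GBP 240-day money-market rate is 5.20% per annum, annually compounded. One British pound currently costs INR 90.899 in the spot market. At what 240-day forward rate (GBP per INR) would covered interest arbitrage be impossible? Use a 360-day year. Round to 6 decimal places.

T = 240/360 years.
INR growth factor: (1 + 0.0631)^(240/360) = 1.0416362.
Growth of 1 GBP over T: (1 + 0.0520)^(240/360) = 1.034373.
So F = 90.899 × 1.0416362 / 1.034373 = 91.53728 (INR/GBP).
Quoted the other way: 1/91.53728 = 0.010925 GBP per INR.

0.010925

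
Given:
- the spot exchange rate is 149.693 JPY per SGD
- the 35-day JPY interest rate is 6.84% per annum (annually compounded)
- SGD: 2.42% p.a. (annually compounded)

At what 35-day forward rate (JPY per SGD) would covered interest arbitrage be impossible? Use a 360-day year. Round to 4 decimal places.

150.3092

T = 35/360 years.
JPY growth factor: (1 + 0.0684)^(35/360) = 1.006453169.
SGD accumulates by (1 + 0.0242)^(35/360) = 1.002327465.
Forward (JPY per SGD) = 149.693 × 1.006453169 / 1.002327465 = 150.309155.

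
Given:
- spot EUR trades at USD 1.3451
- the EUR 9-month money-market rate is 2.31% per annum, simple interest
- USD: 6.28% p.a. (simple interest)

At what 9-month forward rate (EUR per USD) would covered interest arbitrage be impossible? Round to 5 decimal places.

0.72230

T = 9/12 years.
USD accumulates by 1 + 0.0628×9/12 = 1.047100.
EUR growth factor: 1 + 0.0231×9/12 = 1.017325.
So F = 1.3451 × 1.047100 / 1.017325 = 1.384468 (USD/EUR).
Quoted the other way: 1/1.384468 = 0.72230 EUR per USD.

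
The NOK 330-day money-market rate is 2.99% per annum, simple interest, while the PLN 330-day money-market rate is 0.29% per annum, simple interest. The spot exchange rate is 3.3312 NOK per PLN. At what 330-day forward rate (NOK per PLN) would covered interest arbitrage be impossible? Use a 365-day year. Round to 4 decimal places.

T = 330/365 years.
Growth of 1 NOK over T: 1 + 0.0299×330/365 = 1.0270329.
Growth of 1 PLN over T: 1 + 0.0029×330/365 = 1.0026219.
Forward (NOK per PLN) = 3.3312 × 1.0270329 / 1.0026219 = 3.412305.

3.4123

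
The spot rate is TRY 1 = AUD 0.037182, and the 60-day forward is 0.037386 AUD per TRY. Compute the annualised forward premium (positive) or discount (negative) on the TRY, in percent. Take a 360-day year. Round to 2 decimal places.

+3.29%

T = 60/360 years.
Period premium: (0.037386 − 0.037182)/0.037182 = 0.0054865.
Per annum: 0.0054865 / (60/360) = 0.032919 = 3.29%.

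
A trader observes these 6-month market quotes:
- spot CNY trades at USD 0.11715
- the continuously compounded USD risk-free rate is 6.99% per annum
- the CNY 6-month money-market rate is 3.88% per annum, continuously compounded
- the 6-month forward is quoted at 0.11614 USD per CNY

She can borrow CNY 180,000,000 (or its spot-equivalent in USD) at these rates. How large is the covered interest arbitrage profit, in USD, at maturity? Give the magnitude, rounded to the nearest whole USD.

USD 522,301

T = 6/12 years.
Keep in CNY, deliver into the forward: 180,000,000·1.0195894028·0.11614 = USD 21,314,720.38.
Swap to USD now, deposit: 180,000,000·0.11715·1.0355679291 = USD 21,837,020.92.
The quoted forward undervalues CNY, so borrow CNY, convert to USD at spot, deposit the USD at 6.99%, and buy CNY forward at 0.11614 to cover the loan.
Arbitrage profit = |21,314,720.38 − 21,837,020.92| = USD 522,301.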